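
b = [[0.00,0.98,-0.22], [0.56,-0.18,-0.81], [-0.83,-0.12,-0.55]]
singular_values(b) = [1.01, 1.0, 1.0]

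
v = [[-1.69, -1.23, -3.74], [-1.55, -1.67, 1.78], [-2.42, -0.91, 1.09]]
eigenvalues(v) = [2.88, -3.98, -1.17]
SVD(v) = [[-0.98, 0.18, 0.12], [0.21, 0.69, 0.69], [0.04, 0.70, -0.71]] @ diag([4.329625459375829, 3.900494976264782, 0.793399219597451]) @ [[0.28, 0.19, 0.94],[-0.79, -0.52, 0.34],[0.55, -0.84, 0.0]]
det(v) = 13.40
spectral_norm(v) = 4.33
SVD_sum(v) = [[-1.19, -0.79, -3.98], [0.26, 0.17, 0.87], [0.05, 0.03, 0.17]] + [[-0.55, -0.36, 0.24], [-2.11, -1.38, 0.90], [-2.16, -1.41, 0.92]] + [[0.05, -0.08, 0.00],  [0.3, -0.46, 0.0],  [-0.31, 0.47, -0.0]]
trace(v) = -2.27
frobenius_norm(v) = 5.88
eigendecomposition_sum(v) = [[1.01, 0.12, -1.99], [-0.73, -0.09, 1.44], [-1.0, -0.12, 1.96]] + [[-2.75,-1.99,-1.33], [-0.73,-0.53,-0.35], [-1.44,-1.04,-0.70]] + [[0.05,0.63,-0.42],[-0.08,-1.05,0.69],[0.02,0.26,-0.17]]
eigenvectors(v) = [[-0.63, 0.86, 0.51], [0.46, 0.23, -0.84], [0.62, 0.45, 0.20]]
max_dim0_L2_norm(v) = 4.28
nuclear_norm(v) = 9.02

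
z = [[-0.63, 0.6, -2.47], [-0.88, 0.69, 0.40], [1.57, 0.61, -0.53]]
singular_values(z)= [2.64, 1.9, 0.89]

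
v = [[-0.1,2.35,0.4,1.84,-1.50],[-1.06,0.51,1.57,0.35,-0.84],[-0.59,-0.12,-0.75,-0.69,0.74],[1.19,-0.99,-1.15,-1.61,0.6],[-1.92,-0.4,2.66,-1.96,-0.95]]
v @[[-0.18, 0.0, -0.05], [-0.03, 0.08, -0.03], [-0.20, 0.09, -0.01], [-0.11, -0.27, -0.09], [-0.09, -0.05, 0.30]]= [[-0.20, -0.2, -0.69], [-0.1, 0.13, -0.26], [0.27, 0.07, 0.32], [0.17, 0.22, 0.31], [0.13, 0.78, -0.03]]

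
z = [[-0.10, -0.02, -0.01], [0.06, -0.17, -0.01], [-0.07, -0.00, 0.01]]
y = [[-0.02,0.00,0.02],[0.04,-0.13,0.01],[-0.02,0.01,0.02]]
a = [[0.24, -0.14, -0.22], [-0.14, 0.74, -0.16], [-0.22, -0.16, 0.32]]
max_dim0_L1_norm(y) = 0.14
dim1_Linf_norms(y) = [0.02, 0.13, 0.02]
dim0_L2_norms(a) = [0.35, 0.77, 0.42]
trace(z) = -0.26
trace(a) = 1.30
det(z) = 0.00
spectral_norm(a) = 0.80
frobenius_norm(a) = 0.95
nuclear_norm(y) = 0.18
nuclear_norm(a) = 1.31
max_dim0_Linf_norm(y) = 0.13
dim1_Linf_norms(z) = [0.1, 0.17, 0.07]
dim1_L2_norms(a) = [0.35, 0.77, 0.42]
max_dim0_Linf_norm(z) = 0.17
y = z @ a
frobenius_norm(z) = 0.22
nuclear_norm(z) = 0.32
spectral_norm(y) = 0.14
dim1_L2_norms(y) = [0.03, 0.14, 0.03]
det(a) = -0.00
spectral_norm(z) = 0.18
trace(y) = -0.13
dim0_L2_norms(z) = [0.14, 0.17, 0.02]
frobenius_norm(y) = 0.14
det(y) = 0.00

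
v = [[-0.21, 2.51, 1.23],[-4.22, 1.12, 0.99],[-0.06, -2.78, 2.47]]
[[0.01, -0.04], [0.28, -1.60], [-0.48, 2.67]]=v @ [[-0.08, 0.46],[0.06, -0.33],[-0.13, 0.72]]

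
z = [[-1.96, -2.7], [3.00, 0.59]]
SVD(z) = [[-0.75, 0.66],[0.66, 0.75]] @ diag([4.214957652027201, 1.6473712367336475]) @ [[0.82,0.57], [0.57,-0.82]]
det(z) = 6.94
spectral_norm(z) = 4.21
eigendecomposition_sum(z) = [[-0.98+1.10j, -1.35-0.36j],[(1.5+0.4j), (0.3+1.44j)]] + [[-0.98-1.10j,(-1.35+0.36j)], [(1.5-0.4j),(0.29-1.44j)]]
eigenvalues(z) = [(-0.68+2.54j), (-0.68-2.54j)]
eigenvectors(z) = [[0.31-0.62j, 0.31+0.62j],[-0.73+0.00j, (-0.73-0j)]]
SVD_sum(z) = [[-2.59, -1.80], [2.30, 1.60]] + [[0.63, -0.90], [0.70, -1.01]]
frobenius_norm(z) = 4.53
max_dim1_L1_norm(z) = 4.66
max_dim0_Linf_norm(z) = 3.0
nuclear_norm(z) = 5.86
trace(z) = -1.37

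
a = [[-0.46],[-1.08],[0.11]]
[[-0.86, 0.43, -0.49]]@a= [[-0.12]]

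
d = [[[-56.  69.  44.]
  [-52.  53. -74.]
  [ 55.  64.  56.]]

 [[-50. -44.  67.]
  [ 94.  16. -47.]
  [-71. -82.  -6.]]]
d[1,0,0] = -50.0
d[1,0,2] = 67.0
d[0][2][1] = 64.0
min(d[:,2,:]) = -82.0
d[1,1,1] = 16.0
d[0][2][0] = 55.0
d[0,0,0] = -56.0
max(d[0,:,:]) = 69.0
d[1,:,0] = [-50.0, 94.0, -71.0]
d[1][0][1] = -44.0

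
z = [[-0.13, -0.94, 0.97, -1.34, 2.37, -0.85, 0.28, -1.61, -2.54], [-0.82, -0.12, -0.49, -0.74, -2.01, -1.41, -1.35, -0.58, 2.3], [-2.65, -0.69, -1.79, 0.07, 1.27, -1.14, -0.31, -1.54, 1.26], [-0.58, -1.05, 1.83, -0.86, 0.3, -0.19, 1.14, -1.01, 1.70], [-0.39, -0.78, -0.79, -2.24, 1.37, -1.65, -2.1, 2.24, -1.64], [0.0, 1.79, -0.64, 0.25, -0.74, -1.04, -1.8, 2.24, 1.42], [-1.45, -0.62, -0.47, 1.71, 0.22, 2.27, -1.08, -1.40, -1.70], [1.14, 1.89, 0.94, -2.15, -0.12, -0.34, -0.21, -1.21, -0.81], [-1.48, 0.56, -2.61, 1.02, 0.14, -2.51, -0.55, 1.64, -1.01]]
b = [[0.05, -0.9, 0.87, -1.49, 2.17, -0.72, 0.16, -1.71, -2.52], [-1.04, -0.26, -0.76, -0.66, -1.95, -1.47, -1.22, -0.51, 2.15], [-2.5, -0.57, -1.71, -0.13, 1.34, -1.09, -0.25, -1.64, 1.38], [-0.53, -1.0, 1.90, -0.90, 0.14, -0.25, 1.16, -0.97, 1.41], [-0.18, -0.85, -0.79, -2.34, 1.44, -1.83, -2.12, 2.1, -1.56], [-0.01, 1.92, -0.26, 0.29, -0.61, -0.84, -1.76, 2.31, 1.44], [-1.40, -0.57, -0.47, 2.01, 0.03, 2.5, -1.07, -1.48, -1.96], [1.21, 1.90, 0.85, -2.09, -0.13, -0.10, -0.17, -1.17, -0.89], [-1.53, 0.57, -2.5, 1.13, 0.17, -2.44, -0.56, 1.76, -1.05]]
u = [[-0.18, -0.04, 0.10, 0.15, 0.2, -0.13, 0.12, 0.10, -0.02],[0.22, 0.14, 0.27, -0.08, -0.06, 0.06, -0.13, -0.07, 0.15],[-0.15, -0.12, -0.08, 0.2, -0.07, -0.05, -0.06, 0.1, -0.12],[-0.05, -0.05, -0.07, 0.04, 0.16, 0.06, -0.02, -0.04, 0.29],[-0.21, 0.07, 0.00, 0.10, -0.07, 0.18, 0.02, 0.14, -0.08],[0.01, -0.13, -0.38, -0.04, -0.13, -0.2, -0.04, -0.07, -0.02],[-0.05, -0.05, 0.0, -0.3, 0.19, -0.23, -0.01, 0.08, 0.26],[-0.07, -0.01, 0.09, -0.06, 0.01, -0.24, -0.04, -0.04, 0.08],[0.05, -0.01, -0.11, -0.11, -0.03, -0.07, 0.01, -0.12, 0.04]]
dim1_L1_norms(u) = [1.04, 1.18, 0.95, 0.78, 0.87, 1.02, 1.17, 0.64, 0.55]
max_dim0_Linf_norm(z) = 2.65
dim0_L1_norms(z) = [8.64, 8.44, 10.53, 10.38, 8.54, 11.4, 8.82, 13.47, 14.38]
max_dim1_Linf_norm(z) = 2.65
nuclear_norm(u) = 2.79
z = u + b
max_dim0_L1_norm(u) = 1.22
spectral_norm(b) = 6.71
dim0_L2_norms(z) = [3.71, 3.25, 4.08, 4.09, 3.72, 4.41, 3.53, 4.74, 5.05]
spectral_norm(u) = 0.66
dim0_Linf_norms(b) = [2.5, 1.92, 2.5, 2.34, 2.17, 2.5, 2.12, 2.31, 2.52]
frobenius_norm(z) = 12.31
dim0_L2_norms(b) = [3.66, 3.3, 3.97, 4.33, 3.58, 4.49, 3.46, 4.82, 5.01]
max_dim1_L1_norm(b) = 13.21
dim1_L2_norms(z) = [4.37, 3.87, 4.2, 3.3, 4.81, 3.95, 4.1, 3.56, 4.55]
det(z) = 9082.11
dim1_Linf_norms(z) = [2.54, 2.3, 2.65, 1.83, 2.24, 2.24, 2.27, 2.15, 2.61]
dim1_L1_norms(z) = [11.03, 9.82, 10.72, 8.66, 13.2, 9.92, 10.92, 8.81, 11.52]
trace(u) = -0.36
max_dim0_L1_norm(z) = 14.38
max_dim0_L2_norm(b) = 5.01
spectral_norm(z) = 6.75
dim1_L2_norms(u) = [0.38, 0.45, 0.34, 0.36, 0.35, 0.48, 0.51, 0.29, 0.22]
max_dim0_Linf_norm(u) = 0.38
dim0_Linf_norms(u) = [0.22, 0.14, 0.38, 0.3, 0.2, 0.24, 0.13, 0.14, 0.29]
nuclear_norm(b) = 32.05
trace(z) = -5.87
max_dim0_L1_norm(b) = 14.36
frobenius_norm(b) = 12.33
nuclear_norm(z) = 31.74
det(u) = -0.00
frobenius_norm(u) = 1.15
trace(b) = -5.51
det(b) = 11304.41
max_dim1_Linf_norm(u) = 0.38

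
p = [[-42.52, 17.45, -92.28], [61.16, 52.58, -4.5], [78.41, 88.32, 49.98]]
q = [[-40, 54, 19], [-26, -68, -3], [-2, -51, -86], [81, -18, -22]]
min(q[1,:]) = -68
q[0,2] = 19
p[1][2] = -4.5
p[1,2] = -4.5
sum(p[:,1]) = 158.35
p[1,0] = 61.16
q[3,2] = -22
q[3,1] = -18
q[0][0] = -40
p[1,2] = -4.5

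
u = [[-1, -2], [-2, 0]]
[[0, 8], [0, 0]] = u@[[0, 0], [0, -4]]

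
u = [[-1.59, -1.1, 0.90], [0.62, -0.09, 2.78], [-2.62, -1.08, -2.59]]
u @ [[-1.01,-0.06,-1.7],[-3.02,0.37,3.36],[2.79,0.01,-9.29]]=[[7.44, -0.3, -9.35], [7.4, -0.04, -27.18], [-1.32, -0.27, 24.89]]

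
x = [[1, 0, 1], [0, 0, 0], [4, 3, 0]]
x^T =[[1, 0, 4], [0, 0, 3], [1, 0, 0]]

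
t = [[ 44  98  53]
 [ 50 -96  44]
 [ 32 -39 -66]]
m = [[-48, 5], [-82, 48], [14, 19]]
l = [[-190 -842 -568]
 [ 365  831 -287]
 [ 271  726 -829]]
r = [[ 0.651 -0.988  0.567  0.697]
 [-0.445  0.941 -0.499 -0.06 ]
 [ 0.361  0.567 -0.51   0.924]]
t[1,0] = 50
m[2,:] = [14, 19]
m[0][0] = -48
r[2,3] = 0.924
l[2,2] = -829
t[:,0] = [44, 50, 32]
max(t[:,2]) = 53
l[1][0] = 365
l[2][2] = -829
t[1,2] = 44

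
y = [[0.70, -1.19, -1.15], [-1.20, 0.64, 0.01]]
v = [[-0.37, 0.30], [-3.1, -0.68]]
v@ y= [[-0.62, 0.63, 0.43], [-1.35, 3.25, 3.56]]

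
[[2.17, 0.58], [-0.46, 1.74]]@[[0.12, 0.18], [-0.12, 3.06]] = [[0.19, 2.17], [-0.26, 5.24]]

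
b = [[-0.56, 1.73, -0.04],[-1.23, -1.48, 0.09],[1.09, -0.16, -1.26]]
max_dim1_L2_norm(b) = 1.93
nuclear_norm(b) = 5.07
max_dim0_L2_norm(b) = 2.28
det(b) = -3.64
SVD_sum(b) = [[0.48,1.34,-0.18], [-0.61,-1.69,0.23], [0.13,0.35,-0.05]] + [[-0.78, 0.36, 0.54], [-0.37, 0.17, 0.25], [1.21, -0.55, -0.83]] + [[-0.26,  0.04,  -0.4], [-0.26,  0.04,  -0.39], [-0.24,  0.04,  -0.38]]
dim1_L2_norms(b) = [1.82, 1.93, 1.67]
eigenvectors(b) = [[0.65+0.00j, (0.65-0j), 0.07+0.00j], [(-0.19+0.51j), -0.19-0.51j, (-0+0j)], [0.02-0.53j, (0.02+0.53j), 1.00+0.00j]]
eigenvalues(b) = [(-1.06+1.4j), (-1.06-1.4j), (-1.18+0j)]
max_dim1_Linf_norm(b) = 1.73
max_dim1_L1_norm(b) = 2.8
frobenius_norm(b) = 3.13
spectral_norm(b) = 2.34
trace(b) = -3.30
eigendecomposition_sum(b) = [[-0.27+0.88j, 0.91+0.61j, 0.02-0.06j], [-0.62-0.47j, (-0.74+0.54j), (0.04+0.04j)], [(0.7+0.24j), (0.51-0.72j), (-0.05-0.02j)]] + [[-0.27-0.88j, 0.91-0.61j, (0.02+0.06j)], [(-0.62+0.47j), -0.74-0.54j, (0.04-0.04j)], [0.70-0.24j, 0.51+0.72j, -0.05+0.02j]] + [[-0.02+0.00j, -0.09-0.00j, -0.09-0.00j], [-0j, 0.00+0.00j, 0j], [(-0.31+0j), -1.19-0.00j, -1.16-0.00j]]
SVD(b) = [[-0.61, -0.53, 0.59],[0.77, -0.25, 0.58],[-0.16, 0.81, 0.56]] @ diag([2.3350730149423584, 1.9275918803648167, 0.807851197708856]) @ [[-0.34, -0.93, 0.13], [0.77, -0.35, -0.53], [-0.54, 0.08, -0.84]]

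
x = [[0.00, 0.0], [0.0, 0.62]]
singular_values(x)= [0.62, 0.0]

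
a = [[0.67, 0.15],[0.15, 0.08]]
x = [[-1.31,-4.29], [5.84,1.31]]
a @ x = [[-0.00, -2.68], [0.27, -0.54]]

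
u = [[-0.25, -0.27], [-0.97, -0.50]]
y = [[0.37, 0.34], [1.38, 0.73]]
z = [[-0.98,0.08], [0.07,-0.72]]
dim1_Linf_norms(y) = [0.37, 1.38]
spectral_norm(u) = 1.15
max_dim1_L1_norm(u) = 1.47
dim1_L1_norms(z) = [1.06, 0.79]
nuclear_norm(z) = 1.70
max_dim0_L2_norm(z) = 0.98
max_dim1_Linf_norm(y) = 1.38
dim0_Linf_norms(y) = [1.38, 0.73]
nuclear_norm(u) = 1.26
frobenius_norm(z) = 1.22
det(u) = -0.14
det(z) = 0.70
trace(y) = 1.10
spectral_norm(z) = 1.00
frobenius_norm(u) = 1.15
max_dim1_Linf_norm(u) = 0.97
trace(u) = -0.75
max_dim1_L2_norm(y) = 1.56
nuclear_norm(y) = 1.76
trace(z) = -1.70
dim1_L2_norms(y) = [0.5, 1.56]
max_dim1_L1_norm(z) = 1.06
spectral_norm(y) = 1.64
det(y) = -0.20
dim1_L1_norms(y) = [0.71, 2.11]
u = z @ y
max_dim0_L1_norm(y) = 1.75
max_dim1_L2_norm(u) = 1.09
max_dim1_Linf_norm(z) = 0.98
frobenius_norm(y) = 1.64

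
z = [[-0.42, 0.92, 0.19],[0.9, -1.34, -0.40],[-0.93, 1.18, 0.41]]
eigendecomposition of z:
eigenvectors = [[0.44, -0.37, 0.39], [-0.67, -0.42, -0.01], [0.6, 0.83, 0.92]]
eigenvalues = [-1.57, 0.22, -0.0]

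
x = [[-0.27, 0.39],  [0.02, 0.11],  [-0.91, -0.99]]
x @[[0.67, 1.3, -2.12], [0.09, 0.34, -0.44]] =[[-0.15, -0.22, 0.40],[0.02, 0.06, -0.09],[-0.7, -1.52, 2.36]]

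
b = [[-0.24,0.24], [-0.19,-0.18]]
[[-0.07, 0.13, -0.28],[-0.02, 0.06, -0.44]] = b@[[0.2, -0.41, 1.75], [-0.10, 0.12, 0.57]]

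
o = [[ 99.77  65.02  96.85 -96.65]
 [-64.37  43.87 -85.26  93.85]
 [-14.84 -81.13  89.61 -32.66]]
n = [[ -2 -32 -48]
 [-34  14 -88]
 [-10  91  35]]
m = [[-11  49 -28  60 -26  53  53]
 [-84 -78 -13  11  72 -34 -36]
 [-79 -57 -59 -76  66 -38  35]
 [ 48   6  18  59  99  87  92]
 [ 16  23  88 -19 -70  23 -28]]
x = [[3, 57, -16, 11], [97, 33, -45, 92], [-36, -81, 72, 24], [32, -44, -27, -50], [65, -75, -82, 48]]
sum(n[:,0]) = -46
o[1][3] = 93.85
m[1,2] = -13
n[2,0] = -10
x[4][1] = -75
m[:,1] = [49, -78, -57, 6, 23]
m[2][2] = -59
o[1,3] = 93.85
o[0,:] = [99.77, 65.02, 96.85, -96.65]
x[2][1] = -81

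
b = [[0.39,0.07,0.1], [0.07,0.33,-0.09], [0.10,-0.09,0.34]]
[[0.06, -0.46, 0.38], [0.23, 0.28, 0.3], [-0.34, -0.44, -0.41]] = b @ [[0.33,  -1.15,  1.34], [0.37,  0.91,  0.2], [-0.99,  -0.71,  -1.56]]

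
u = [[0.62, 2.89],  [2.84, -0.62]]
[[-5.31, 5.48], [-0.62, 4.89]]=u @ [[-0.59, 2.04], [-1.71, 1.46]]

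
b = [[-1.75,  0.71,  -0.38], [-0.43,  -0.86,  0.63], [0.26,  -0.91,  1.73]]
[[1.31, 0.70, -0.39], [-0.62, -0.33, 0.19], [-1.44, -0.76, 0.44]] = b @ [[-0.41, -0.22, 0.12], [0.59, 0.32, -0.18], [-0.46, -0.24, 0.14]]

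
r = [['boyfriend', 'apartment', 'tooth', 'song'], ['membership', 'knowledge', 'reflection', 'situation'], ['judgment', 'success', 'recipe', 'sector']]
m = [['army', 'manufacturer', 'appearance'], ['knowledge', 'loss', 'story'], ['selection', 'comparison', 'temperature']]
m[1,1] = 'loss'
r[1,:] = ['membership', 'knowledge', 'reflection', 'situation']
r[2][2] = 'recipe'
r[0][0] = 'boyfriend'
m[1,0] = 'knowledge'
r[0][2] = 'tooth'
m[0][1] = 'manufacturer'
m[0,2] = 'appearance'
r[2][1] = 'success'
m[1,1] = 'loss'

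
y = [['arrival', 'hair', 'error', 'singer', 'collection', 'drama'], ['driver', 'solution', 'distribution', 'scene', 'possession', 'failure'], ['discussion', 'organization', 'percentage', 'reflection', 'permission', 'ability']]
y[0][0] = 'arrival'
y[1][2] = 'distribution'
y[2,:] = ['discussion', 'organization', 'percentage', 'reflection', 'permission', 'ability']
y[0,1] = 'hair'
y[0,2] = 'error'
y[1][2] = 'distribution'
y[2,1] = 'organization'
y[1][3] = 'scene'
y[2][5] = 'ability'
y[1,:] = ['driver', 'solution', 'distribution', 'scene', 'possession', 'failure']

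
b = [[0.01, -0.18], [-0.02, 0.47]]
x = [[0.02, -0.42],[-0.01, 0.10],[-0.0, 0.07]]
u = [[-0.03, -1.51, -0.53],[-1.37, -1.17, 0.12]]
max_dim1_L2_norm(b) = 0.47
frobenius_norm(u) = 2.41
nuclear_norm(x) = 0.44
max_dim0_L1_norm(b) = 0.65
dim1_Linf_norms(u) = [1.51, 1.37]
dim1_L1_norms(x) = [0.44, 0.11, 0.07]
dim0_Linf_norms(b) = [0.02, 0.47]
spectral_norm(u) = 2.17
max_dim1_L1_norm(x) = 0.44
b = u @ x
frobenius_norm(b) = 0.50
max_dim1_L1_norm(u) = 2.66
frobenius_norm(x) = 0.44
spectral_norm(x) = 0.44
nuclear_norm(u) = 3.23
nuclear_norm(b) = 0.51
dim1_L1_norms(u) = [2.07, 2.66]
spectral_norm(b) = 0.50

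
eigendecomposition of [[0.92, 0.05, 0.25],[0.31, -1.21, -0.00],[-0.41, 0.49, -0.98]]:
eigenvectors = [[-0.97, 0.11, -0.12], [-0.14, 0.35, -0.21], [0.18, -0.93, 0.97]]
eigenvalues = [0.88, -1.11, -1.04]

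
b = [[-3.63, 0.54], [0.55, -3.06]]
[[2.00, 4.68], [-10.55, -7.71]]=b @ [[-0.04, -0.94], [3.44, 2.35]]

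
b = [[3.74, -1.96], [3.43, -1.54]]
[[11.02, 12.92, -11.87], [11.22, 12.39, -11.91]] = b@[[5.21, 4.57, -5.25], [4.32, 2.13, -3.96]]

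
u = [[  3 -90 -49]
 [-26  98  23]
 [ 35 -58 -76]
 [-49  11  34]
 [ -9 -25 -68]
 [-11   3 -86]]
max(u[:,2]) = 34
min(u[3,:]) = -49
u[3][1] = 11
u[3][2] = 34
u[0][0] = 3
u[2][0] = 35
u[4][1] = -25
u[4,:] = [-9, -25, -68]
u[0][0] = 3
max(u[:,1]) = 98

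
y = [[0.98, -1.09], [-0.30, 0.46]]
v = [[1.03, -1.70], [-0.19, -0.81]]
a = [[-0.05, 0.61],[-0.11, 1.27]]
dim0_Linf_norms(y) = [0.98, 1.09]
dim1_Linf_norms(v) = [1.7, 0.81]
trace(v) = 0.22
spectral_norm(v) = 2.08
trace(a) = 1.22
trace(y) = 1.44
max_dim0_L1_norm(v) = 2.51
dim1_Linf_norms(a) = [0.61, 1.27]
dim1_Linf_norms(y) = [1.09, 0.46]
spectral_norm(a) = 1.41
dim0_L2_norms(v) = [1.05, 1.88]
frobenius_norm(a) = 1.41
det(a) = 0.00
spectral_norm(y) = 1.56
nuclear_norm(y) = 1.64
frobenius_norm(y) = 1.57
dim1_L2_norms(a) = [0.61, 1.27]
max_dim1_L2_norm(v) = 1.99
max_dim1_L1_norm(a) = 1.38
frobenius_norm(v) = 2.15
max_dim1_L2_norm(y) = 1.47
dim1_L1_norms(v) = [2.73, 1.0]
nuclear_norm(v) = 2.64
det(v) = -1.16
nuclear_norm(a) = 1.42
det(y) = 0.12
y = a + v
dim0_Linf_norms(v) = [1.03, 1.7]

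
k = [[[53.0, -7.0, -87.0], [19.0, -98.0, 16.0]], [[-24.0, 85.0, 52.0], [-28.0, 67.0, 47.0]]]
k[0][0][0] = 53.0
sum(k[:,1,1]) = -31.0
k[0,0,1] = -7.0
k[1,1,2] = 47.0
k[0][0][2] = -87.0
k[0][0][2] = -87.0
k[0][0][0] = 53.0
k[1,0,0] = -24.0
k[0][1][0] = 19.0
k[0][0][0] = 53.0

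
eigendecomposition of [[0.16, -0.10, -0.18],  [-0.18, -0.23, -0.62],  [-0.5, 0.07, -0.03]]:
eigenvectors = [[-0.47,0.23,-0.15], [-0.61,0.96,-0.92], [0.63,0.14,0.37]]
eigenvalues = [0.27, -0.37, -0.01]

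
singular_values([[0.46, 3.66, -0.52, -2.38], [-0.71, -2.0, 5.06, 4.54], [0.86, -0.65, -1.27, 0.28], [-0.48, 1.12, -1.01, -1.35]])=[8.08, 3.29, 1.11, 0.3]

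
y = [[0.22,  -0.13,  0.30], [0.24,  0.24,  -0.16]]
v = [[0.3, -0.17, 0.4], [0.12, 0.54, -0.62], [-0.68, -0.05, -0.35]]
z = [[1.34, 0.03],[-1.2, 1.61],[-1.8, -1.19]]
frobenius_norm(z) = 3.24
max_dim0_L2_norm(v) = 0.82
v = z @ y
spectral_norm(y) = 0.42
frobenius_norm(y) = 0.54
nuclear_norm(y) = 0.77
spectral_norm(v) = 1.01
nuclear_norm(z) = 4.55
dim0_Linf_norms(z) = [1.8, 1.61]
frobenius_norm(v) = 1.25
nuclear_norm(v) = 1.74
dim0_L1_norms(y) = [0.46, 0.37, 0.46]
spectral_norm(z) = 2.55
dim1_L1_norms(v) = [0.87, 1.28, 1.08]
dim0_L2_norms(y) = [0.33, 0.27, 0.34]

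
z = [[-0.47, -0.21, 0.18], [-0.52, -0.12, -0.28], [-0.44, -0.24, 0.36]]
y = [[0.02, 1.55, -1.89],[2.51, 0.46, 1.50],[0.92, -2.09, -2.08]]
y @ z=[[0.02, 0.26, -1.11], [-2.08, -0.94, 0.86], [1.57, 0.56, 0.0]]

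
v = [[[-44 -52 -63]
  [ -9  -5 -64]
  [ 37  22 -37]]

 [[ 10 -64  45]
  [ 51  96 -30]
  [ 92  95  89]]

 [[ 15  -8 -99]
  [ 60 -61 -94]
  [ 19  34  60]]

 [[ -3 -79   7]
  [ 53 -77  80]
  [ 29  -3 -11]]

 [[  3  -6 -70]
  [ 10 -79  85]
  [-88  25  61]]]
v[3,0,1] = -79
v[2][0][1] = -8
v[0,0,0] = -44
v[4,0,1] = -6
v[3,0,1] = -79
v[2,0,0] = 15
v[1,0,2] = 45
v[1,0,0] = 10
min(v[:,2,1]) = -3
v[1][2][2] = 89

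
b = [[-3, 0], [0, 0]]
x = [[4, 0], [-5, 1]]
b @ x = [[-12, 0], [0, 0]]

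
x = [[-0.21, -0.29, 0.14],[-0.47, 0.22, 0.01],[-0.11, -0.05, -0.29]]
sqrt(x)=[[-0.03, -0.31, 0.62], [-0.56, 0.4, 0.42], [-0.62, -0.28, 0.46]]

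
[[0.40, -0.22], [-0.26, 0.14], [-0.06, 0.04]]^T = [[0.40, -0.26, -0.06], [-0.22, 0.14, 0.04]]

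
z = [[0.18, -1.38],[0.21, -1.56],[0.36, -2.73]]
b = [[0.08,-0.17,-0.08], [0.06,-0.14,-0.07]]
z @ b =[[-0.07,0.16,0.08], [-0.08,0.18,0.09], [-0.13,0.32,0.16]]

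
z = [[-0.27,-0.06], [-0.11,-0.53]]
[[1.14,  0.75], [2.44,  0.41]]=z@ [[-3.36,-2.73], [-3.91,-0.21]]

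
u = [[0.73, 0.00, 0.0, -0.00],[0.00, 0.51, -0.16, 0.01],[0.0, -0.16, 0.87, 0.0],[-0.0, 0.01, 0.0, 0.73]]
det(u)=0.223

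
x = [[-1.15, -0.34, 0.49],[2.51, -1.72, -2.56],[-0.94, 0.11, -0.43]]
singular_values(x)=[4.1, 1.16, 0.63]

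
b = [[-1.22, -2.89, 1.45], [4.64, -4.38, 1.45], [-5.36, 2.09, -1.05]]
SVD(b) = [[0.12, -0.89, -0.43], [0.75, -0.2, 0.63], [-0.65, -0.40, 0.65]] @ diag([8.672230346676432, 3.6841902855870003, 0.42292168751524545]) @ [[0.79, -0.57, 0.22], [0.62, 0.72, -0.32], [-0.02, -0.39, -0.92]]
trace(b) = -6.65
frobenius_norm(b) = 9.43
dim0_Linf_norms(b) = [5.36, 4.38, 1.45]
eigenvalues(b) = [(-3.07+4.1j), (-3.07-4.1j), (-0.52+0j)]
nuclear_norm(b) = 12.78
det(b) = -13.51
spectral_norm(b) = 8.67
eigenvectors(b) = [[-0.32-0.46j,(-0.32+0.46j),(0.08+0j)], [-0.63+0.00j,(-0.63-0j),(0.43+0j)], [0.44-0.31j,(0.44+0.31j),0.90+0.00j]]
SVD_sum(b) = [[0.81, -0.59, 0.23],  [5.11, -3.73, 1.45],  [-4.45, 3.25, -1.27]] + [[-2.03,-2.37,1.05], [-0.47,-0.54,0.24], [-0.9,-1.05,0.47]] + [[0.00, 0.07, 0.17], [-0.01, -0.1, -0.25], [-0.01, -0.11, -0.25]]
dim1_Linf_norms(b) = [2.89, 4.64, 5.36]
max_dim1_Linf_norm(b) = 5.36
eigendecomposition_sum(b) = [[(-0.62+2.87j), (-1.43-1.27j), (0.74+0.36j)],[2.26+2.42j, (-2.1+0.51j), (0.81-0.46j)],[-2.80-0.59j, (1.23-1.4j), (-0.35+0.73j)]] + [[-0.62-2.87j, -1.43+1.27j, (0.74-0.36j)],[(2.26-2.42j), (-2.1-0.51j), 0.81+0.46j],[(-2.8+0.59j), (1.23+1.4j), (-0.35-0.73j)]] + [[0.02+0.00j,-0.03-0.00j,(-0.03+0j)],[(0.12+0j),(-0.18-0j),(-0.17+0j)],[(0.24+0j),-0.38-0.00j,(-0.36+0j)]]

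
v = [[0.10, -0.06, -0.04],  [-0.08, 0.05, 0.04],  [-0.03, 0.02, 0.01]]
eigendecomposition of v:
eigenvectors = [[0.75,  -0.58,  -0.16], [-0.62,  -0.78,  -0.73], [-0.23,  -0.23,  0.67]]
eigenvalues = [0.16, 0.0, -0.0]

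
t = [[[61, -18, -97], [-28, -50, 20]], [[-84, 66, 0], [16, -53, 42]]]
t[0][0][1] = -18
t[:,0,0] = [61, -84]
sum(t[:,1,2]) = 62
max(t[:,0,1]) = 66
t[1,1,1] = -53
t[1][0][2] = 0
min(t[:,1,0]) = -28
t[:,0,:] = [[61, -18, -97], [-84, 66, 0]]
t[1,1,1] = -53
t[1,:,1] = [66, -53]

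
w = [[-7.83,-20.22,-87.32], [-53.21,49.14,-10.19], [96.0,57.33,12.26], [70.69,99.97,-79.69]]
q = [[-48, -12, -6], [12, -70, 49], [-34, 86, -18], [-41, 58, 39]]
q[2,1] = 86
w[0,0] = -7.83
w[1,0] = -53.21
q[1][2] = 49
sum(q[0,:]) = -66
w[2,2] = 12.26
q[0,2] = -6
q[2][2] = -18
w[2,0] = 96.0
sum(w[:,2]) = -164.94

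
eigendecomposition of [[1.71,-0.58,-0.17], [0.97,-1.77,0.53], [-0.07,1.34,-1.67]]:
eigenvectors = [[-0.95, 0.04, 0.19], [-0.3, 0.54, 0.58], [-0.1, -0.84, 0.79]]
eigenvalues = [1.51, -2.53, -0.71]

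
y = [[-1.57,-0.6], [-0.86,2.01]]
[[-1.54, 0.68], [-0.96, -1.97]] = y@ [[1.00, -0.05], [-0.05, -1.00]]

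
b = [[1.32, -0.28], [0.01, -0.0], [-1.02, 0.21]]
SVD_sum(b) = [[1.32, -0.28], [0.01, -0.0], [-1.02, 0.21]] + [[-0.0, -0.0], [0.0, 0.0], [-0.0, -0.0]]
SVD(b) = [[-0.79, 0.57],[-0.01, -0.38],[0.61, 0.73]] @ diag([1.704515032970038, 0.005338761949282266]) @ [[-0.98, 0.21],  [-0.21, -0.98]]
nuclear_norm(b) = 1.71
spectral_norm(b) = 1.70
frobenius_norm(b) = 1.70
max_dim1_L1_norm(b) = 1.6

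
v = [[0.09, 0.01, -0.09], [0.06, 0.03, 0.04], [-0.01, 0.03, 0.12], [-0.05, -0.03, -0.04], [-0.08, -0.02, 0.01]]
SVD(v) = [[-0.72, 0.24, -0.52], [0.03, 0.55, 0.15], [0.63, 0.42, -0.25], [-0.06, -0.49, 0.38], [0.29, -0.47, -0.71]] @ diag([0.171904443878461, 0.14182612051298926, 0.005849249103269599]) @ [[-0.52,0.05,0.85],  [0.8,0.39,0.46],  [0.31,-0.92,0.24]]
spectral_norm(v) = 0.17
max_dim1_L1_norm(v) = 0.19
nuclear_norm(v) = 0.32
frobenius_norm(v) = 0.22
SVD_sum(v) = [[0.06, -0.01, -0.1], [-0.0, 0.0, 0.00], [-0.06, 0.01, 0.09], [0.01, -0.0, -0.01], [-0.03, 0.0, 0.04]] + [[0.03, 0.01, 0.02], [0.06, 0.03, 0.04], [0.05, 0.02, 0.03], [-0.06, -0.03, -0.03], [-0.05, -0.03, -0.03]] + [[-0.0,0.0,-0.0], [0.0,-0.00,0.0], [-0.00,0.0,-0.0], [0.00,-0.0,0.00], [-0.0,0.00,-0.00]]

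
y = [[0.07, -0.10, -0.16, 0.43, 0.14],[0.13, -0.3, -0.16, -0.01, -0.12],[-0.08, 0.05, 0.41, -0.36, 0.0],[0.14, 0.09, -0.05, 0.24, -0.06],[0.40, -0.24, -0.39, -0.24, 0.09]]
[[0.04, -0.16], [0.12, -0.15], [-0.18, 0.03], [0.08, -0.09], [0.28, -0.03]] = y @[[0.37, -0.42], [0.05, 0.49], [-0.40, -0.39], [-0.03, -0.38], [-0.21, 0.12]]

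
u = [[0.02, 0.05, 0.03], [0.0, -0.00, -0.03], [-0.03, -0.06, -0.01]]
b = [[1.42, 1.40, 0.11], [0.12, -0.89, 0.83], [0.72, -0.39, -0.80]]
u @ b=[[0.06, -0.03, 0.02],[-0.02, 0.01, 0.02],[-0.06, 0.02, -0.05]]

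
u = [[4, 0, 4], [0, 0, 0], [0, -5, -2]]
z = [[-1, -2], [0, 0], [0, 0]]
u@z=[[-4, -8], [0, 0], [0, 0]]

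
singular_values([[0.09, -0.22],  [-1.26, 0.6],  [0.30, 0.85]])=[1.41, 0.9]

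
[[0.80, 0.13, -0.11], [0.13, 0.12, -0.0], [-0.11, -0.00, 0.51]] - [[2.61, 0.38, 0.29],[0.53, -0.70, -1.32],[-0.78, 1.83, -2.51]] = [[-1.81, -0.25, -0.4],[-0.4, 0.82, 1.32],[0.67, -1.83, 3.02]]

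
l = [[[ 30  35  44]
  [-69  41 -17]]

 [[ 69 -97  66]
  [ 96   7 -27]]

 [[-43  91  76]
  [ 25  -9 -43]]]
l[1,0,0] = 69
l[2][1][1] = -9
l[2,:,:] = [[-43, 91, 76], [25, -9, -43]]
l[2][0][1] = 91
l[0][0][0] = 30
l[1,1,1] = 7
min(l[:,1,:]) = -69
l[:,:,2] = [[44, -17], [66, -27], [76, -43]]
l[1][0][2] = 66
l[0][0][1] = 35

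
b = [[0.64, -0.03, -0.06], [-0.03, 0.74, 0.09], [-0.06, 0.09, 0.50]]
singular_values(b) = [0.79, 0.64, 0.46]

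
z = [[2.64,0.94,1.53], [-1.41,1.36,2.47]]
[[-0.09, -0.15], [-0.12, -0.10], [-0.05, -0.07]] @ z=[[-0.03,-0.29,-0.51], [-0.18,-0.25,-0.43], [-0.03,-0.14,-0.25]]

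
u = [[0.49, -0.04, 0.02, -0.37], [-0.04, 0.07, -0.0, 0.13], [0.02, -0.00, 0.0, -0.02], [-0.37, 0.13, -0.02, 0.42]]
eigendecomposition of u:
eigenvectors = [[0.72, -0.60, -0.24, 0.24], [-0.15, -0.62, 0.49, -0.6], [0.03, -0.01, 0.77, 0.64], [-0.68, -0.51, -0.33, 0.42]]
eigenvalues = [0.85, 0.14, 0.0, -0.01]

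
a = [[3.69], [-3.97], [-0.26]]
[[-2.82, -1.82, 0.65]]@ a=[[-3.35]]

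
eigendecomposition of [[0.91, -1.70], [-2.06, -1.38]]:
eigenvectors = [[0.85, 0.45], [-0.53, 0.89]]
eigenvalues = [1.96, -2.43]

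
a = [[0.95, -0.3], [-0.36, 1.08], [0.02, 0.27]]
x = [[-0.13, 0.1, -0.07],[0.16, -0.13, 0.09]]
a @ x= [[-0.17, 0.13, -0.09], [0.22, -0.18, 0.12], [0.04, -0.03, 0.02]]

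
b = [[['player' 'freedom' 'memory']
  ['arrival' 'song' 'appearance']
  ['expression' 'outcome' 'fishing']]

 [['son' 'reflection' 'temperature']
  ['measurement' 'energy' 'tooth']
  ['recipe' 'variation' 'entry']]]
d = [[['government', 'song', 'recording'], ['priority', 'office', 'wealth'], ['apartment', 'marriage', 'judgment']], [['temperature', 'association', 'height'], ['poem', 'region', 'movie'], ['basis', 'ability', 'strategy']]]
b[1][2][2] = 'entry'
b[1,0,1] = 'reflection'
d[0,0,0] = 'government'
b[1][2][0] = 'recipe'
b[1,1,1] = 'energy'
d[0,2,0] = 'apartment'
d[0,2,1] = 'marriage'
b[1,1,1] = 'energy'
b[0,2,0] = 'expression'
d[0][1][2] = 'wealth'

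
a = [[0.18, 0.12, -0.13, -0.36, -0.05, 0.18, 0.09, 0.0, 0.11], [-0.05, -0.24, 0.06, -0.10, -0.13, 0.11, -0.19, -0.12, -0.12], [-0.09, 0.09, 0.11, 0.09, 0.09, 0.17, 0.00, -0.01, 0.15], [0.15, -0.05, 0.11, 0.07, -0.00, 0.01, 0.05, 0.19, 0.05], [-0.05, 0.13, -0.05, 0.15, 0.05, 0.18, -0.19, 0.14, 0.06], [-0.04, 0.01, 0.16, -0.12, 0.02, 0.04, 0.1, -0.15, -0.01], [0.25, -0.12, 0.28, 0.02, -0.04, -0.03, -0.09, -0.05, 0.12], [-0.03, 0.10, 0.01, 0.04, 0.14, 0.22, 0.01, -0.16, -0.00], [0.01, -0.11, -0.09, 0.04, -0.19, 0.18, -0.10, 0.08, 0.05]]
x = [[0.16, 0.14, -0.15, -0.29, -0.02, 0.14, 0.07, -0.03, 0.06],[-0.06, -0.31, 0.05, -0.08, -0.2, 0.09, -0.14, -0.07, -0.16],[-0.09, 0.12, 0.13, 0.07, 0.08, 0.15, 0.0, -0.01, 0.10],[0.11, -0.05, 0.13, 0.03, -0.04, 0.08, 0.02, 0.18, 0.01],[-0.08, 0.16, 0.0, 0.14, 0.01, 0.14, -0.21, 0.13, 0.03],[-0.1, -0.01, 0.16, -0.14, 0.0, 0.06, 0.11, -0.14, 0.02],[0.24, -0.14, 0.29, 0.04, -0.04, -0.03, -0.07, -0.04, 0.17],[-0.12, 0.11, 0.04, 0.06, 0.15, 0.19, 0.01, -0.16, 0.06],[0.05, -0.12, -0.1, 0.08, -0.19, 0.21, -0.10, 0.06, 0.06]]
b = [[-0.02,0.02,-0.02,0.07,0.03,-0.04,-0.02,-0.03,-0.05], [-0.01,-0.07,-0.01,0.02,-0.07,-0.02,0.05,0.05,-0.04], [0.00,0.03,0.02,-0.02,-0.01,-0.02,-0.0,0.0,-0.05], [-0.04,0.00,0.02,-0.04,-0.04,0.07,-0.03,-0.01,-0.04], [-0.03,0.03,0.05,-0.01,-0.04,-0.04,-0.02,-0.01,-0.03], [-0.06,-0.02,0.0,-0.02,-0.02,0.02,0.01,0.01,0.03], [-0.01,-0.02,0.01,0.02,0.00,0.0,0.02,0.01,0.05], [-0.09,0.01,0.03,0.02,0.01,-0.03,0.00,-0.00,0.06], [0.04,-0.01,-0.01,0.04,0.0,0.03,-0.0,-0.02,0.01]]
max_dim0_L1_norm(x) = 1.16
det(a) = -0.00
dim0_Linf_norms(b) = [0.09, 0.07, 0.05, 0.07, 0.07, 0.07, 0.05, 0.05, 0.06]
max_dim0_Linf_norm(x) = 0.31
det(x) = -0.00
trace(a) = 0.01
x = b + a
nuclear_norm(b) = 0.71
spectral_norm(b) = 0.15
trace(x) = -0.09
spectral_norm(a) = 0.52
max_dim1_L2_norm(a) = 0.5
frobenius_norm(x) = 1.10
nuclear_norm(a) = 2.87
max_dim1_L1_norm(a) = 1.22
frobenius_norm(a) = 1.10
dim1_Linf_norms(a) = [0.36, 0.24, 0.17, 0.19, 0.19, 0.16, 0.28, 0.22, 0.19]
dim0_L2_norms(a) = [0.36, 0.37, 0.4, 0.44, 0.3, 0.43, 0.33, 0.36, 0.27]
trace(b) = -0.10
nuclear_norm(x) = 2.85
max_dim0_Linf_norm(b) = 0.09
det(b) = 0.00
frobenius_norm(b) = 0.29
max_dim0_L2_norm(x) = 0.45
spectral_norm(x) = 0.58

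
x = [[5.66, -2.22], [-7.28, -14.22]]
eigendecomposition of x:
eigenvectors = [[0.94, 0.11], [-0.33, 0.99]]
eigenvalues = [6.44, -15.0]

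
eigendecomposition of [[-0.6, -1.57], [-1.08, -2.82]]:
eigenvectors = [[0.93, 0.49], [-0.36, 0.87]]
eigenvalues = [0.0, -3.42]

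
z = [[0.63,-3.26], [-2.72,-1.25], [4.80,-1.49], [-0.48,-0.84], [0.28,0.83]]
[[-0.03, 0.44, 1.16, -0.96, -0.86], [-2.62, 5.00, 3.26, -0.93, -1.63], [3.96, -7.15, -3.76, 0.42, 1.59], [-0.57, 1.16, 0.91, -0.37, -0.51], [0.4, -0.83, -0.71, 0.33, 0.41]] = z@[[0.88,  -1.63,  -0.95,  0.19,  0.44], [0.18,  -0.45,  -0.54,  0.33,  0.35]]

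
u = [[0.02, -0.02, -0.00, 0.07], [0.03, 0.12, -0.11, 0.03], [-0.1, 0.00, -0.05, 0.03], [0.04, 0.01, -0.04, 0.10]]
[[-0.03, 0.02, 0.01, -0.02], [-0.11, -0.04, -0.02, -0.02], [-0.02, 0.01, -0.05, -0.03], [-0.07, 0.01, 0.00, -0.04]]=u @ [[-0.13, -0.17, 0.40, 0.08], [-0.42, -0.07, -0.11, 0.23], [0.38, 0.32, 0.20, 0.38], [-0.47, 0.34, -0.02, -0.26]]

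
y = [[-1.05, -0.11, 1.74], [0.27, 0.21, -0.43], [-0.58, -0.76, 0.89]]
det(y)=0.001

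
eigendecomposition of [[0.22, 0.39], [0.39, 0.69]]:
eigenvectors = [[-0.87, -0.49],[0.49, -0.87]]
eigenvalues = [-0.0, 0.91]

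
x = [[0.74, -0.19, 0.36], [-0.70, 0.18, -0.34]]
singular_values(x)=[1.16, 0.0]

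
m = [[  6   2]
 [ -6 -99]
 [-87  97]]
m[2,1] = 97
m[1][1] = -99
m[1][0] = -6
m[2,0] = -87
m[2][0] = -87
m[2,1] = 97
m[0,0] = 6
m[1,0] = -6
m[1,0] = -6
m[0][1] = 2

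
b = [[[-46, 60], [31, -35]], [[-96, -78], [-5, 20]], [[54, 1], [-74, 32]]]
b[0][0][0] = -46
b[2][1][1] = 32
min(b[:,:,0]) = -96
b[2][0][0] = 54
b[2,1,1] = 32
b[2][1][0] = -74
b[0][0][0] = -46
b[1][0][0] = -96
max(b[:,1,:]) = 32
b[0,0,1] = 60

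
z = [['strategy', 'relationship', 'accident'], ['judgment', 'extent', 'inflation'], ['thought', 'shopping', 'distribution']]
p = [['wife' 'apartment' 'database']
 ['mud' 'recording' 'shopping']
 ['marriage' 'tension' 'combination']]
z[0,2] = 'accident'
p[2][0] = 'marriage'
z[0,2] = 'accident'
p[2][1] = 'tension'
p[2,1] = 'tension'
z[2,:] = ['thought', 'shopping', 'distribution']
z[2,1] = 'shopping'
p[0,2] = 'database'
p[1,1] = 'recording'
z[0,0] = 'strategy'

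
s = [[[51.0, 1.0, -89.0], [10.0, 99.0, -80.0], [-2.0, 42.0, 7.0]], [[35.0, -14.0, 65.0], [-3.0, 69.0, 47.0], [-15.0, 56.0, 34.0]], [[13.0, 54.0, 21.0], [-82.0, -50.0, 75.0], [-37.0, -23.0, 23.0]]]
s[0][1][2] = -80.0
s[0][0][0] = 51.0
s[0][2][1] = 42.0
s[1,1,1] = 69.0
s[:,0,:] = [[51.0, 1.0, -89.0], [35.0, -14.0, 65.0], [13.0, 54.0, 21.0]]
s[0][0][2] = -89.0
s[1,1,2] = 47.0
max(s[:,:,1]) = 99.0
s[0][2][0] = -2.0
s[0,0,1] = 1.0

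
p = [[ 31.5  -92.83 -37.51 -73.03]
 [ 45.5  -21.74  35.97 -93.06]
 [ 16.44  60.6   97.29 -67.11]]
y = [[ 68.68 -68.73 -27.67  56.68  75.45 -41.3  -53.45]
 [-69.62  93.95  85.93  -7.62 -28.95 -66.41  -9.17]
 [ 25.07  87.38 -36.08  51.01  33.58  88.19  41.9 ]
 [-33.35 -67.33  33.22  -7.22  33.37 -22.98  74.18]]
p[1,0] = 45.5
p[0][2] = -37.51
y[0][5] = -41.3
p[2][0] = 16.44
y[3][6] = 74.18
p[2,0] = 16.44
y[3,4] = 33.37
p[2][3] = -67.11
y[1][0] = -69.62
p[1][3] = -93.06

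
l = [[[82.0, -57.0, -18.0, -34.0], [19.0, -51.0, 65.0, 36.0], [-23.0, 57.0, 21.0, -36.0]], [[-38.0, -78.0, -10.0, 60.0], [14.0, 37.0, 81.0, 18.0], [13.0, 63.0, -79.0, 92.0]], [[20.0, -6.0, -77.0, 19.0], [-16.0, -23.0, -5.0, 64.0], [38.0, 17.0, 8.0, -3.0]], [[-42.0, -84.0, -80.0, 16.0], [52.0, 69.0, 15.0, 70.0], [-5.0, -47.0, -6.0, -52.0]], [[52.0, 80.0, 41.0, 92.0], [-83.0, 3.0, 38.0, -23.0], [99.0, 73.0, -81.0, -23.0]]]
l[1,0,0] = -38.0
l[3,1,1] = 69.0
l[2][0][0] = 20.0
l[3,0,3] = 16.0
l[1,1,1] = 37.0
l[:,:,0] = [[82.0, 19.0, -23.0], [-38.0, 14.0, 13.0], [20.0, -16.0, 38.0], [-42.0, 52.0, -5.0], [52.0, -83.0, 99.0]]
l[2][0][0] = 20.0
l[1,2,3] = 92.0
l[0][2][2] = 21.0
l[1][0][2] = -10.0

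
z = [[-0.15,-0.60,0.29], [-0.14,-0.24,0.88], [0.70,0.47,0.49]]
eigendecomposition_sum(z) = [[-0.29, 0.01, -0.36],[0.82, -0.02, 1.00],[0.84, -0.02, 1.02]] + [[0.46, -0.18, 0.34], [-0.62, 0.24, -0.46], [-0.39, 0.15, -0.29]] + [[-0.32, -0.43, 0.31], [-0.34, -0.46, 0.33], [0.25, 0.34, -0.25]]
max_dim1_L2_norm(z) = 0.98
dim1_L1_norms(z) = [1.04, 1.26, 1.66]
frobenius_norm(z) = 1.51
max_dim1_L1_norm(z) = 1.66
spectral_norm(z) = 1.07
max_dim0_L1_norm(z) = 1.66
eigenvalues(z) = [0.71, 0.42, -1.02]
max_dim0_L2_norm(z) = 1.05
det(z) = -0.30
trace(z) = 0.10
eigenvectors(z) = [[0.24, 0.53, 0.60], [-0.68, -0.72, 0.64], [-0.69, -0.45, -0.48]]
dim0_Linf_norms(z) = [0.7, 0.6, 0.88]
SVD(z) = [[0.32, -0.54, 0.78], [0.81, -0.28, -0.52], [0.50, 0.79, 0.35]] @ diag([1.0735268676018666, 1.0202935878130304, 0.27521093583747297]) @ [[0.18, -0.14, 0.97],[0.66, 0.75, -0.01],[0.73, -0.65, -0.22]]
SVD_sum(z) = [[0.06, -0.05, 0.33], [0.15, -0.12, 0.84], [0.09, -0.07, 0.52]] + [[-0.37,-0.41,0.01], [-0.19,-0.21,0.00], [0.54,0.61,-0.01]] + [[0.16, -0.14, -0.05], [-0.10, 0.09, 0.03], [0.07, -0.06, -0.02]]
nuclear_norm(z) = 2.37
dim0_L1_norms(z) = [0.99, 1.31, 1.66]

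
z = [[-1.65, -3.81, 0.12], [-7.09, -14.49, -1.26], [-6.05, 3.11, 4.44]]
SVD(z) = [[-0.25, 0.02, -0.97], [-0.97, 0.03, 0.25], [0.04, 1.0, 0.01]] @ diag([16.70746507764012, 8.105856632590553, 0.4611929437055178]) @ [[0.42, 0.90, 0.08], [-0.78, 0.32, 0.54], [-0.46, 0.29, -0.84]]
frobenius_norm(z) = 18.58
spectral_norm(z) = 16.71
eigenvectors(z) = [[0.25, -0.37, -0.11], [0.96, 0.24, 0.11], [-0.07, -0.90, -0.99]]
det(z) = -62.46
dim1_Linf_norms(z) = [3.81, 14.49, 6.05]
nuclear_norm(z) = 25.27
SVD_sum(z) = [[-1.74, -3.73, -0.33], [-6.83, -14.61, -1.31], [0.26, 0.56, 0.05]] + [[-0.12, 0.05, 0.08], [-0.21, 0.09, 0.15], [-6.31, 2.55, 4.39]] + [[0.21, -0.13, 0.37], [-0.05, 0.03, -0.1], [-0.00, 0.0, -0.00]]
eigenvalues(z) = [-16.25, 1.12, 3.43]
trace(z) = -11.70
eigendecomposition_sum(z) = [[-1.92, -3.76, -0.22], [-7.34, -14.39, -0.83], [0.54, 1.06, 0.06]] + [[1.34, -0.36, -0.19], [-0.87, 0.24, 0.12], [3.25, -0.88, -0.45]] + [[-1.07, 0.32, 0.52], [1.11, -0.33, -0.55], [-9.84, 2.93, 4.83]]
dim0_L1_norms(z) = [14.79, 21.41, 5.82]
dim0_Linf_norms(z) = [7.09, 14.49, 4.44]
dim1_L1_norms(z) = [5.58, 22.84, 13.6]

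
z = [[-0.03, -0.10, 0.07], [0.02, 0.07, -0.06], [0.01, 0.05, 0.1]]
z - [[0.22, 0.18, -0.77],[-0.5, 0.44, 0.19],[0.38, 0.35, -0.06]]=[[-0.25, -0.28, 0.84],[0.52, -0.37, -0.25],[-0.37, -0.3, 0.16]]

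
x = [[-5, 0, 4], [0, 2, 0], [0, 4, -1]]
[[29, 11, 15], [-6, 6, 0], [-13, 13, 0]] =x @[[-5, -3, -3], [-3, 3, 0], [1, -1, 0]]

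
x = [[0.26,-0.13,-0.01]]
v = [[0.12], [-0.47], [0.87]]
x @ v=[[0.08]]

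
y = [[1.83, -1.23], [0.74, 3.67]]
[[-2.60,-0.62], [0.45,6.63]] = y@[[-1.18,0.77], [0.36,1.65]]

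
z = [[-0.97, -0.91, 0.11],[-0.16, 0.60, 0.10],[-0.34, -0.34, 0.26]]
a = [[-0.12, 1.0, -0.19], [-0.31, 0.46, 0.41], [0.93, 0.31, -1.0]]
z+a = [[-1.09, 0.09, -0.08],[-0.47, 1.06, 0.51],[0.59, -0.03, -0.74]]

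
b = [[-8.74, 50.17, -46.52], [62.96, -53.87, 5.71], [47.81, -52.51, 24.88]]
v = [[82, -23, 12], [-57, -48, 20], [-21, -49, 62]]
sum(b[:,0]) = 102.03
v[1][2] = 20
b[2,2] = 24.88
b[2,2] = 24.88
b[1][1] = -53.87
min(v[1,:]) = -57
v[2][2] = 62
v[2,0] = -21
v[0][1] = -23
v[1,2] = 20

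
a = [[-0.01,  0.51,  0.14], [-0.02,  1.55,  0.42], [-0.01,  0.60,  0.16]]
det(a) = 0.000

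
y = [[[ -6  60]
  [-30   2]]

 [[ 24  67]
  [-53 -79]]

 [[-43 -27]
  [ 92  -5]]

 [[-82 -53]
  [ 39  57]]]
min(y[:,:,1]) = -79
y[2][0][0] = -43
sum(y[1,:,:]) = -41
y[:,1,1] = [2, -79, -5, 57]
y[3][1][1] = 57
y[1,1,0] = -53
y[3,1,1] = 57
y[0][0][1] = 60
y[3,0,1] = -53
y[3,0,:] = [-82, -53]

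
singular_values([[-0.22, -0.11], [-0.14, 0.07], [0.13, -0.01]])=[0.3, 0.12]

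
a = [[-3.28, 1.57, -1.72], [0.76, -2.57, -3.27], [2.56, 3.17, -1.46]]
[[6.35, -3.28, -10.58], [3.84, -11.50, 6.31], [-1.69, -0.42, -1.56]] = a @ [[-1.28,0.08,2.11], [-0.13,1.05,-2.1], [-1.37,2.71,0.21]]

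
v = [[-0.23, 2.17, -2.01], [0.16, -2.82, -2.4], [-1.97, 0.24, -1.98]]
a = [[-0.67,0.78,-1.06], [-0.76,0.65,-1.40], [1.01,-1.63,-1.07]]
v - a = [[0.44, 1.39, -0.95], [0.92, -3.47, -1.00], [-2.98, 1.87, -0.91]]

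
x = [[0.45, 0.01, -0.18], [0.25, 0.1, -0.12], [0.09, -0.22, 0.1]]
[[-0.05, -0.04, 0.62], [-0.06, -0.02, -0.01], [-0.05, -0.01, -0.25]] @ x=[[0.02, -0.14, 0.08],  [-0.03, -0.00, 0.01],  [-0.05, 0.05, -0.01]]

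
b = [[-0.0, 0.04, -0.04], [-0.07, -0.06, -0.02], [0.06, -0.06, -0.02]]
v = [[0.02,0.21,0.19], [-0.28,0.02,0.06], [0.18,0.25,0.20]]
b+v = [[0.02,  0.25,  0.15], [-0.35,  -0.04,  0.04], [0.24,  0.19,  0.18]]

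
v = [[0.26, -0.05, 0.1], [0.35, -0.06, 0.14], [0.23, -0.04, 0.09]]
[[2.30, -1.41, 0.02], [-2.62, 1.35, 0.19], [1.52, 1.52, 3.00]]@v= [[0.11, -0.03, 0.03], [-0.17, 0.04, -0.06], [1.62, -0.29, 0.63]]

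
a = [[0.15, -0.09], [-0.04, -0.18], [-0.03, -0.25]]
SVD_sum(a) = [[-0.00,-0.09], [-0.00,-0.18], [-0.00,-0.25]] + [[0.15, -0.00], [-0.04, 0.00], [-0.03, 0.0]]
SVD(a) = [[-0.27, 0.96], [-0.56, -0.24], [-0.78, -0.17]] @ diag([0.3209648846383883, 0.1580555055322849]) @ [[0.02, 1.0],[1.0, -0.02]]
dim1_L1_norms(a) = [0.24, 0.22, 0.28]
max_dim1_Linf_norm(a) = 0.25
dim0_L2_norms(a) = [0.16, 0.32]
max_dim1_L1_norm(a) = 0.28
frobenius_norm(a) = 0.36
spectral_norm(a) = 0.32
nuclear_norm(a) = 0.48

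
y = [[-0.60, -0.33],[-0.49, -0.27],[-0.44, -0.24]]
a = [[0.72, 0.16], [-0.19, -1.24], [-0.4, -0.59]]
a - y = [[1.32,  0.49], [0.30,  -0.97], [0.04,  -0.35]]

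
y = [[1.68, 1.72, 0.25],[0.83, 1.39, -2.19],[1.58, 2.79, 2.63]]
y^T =[[1.68, 0.83, 1.58], [1.72, 1.39, 2.79], [0.25, -2.19, 2.63]]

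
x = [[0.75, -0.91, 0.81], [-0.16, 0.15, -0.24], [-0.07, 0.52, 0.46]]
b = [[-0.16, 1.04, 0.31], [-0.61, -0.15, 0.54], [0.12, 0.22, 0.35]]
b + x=[[0.59, 0.13, 1.12], [-0.77, 0.0, 0.30], [0.05, 0.74, 0.81]]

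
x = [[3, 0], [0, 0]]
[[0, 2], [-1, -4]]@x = [[0, 0], [-3, 0]]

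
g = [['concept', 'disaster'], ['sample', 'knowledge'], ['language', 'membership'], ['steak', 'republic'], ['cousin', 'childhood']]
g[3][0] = 'steak'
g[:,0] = ['concept', 'sample', 'language', 'steak', 'cousin']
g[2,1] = 'membership'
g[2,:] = ['language', 'membership']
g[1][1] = 'knowledge'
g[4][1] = 'childhood'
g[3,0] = 'steak'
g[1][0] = 'sample'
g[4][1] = 'childhood'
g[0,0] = 'concept'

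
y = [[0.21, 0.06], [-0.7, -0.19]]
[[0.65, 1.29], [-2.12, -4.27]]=y @ [[1.8, 5.41], [4.51, 2.52]]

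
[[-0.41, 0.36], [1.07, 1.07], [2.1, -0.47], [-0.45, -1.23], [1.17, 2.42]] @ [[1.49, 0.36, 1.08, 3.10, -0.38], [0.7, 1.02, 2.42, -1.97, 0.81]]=[[-0.36, 0.22, 0.43, -1.98, 0.45], [2.34, 1.48, 3.74, 1.21, 0.46], [2.80, 0.28, 1.13, 7.44, -1.18], [-1.53, -1.42, -3.46, 1.03, -0.83], [3.44, 2.89, 7.12, -1.14, 1.52]]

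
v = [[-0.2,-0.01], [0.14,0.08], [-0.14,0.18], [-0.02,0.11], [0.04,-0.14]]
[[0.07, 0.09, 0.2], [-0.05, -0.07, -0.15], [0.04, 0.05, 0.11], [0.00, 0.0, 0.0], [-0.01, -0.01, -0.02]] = v@ [[-0.33, -0.44, -1.01],[-0.05, -0.07, -0.15]]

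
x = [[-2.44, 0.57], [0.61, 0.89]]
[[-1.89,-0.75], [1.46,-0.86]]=x @ [[1.00, 0.07], [0.96, -1.01]]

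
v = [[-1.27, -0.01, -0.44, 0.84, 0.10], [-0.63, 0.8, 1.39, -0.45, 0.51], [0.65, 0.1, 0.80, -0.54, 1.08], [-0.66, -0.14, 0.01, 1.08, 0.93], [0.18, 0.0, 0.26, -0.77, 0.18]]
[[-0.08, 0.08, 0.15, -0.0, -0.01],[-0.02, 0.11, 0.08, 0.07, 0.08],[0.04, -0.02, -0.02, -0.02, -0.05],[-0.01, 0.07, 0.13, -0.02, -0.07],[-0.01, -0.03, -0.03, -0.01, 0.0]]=v @ [[0.07, -0.05, -0.09, -0.01, -0.02], [-0.03, 0.05, 0.04, 0.04, 0.06], [0.06, 0.04, -0.02, 0.04, 0.04], [0.05, 0.04, 0.02, 0.01, -0.01], [-0.02, -0.00, 0.06, -0.04, -0.07]]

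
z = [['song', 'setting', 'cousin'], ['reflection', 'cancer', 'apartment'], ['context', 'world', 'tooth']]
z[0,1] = 'setting'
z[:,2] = ['cousin', 'apartment', 'tooth']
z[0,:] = ['song', 'setting', 'cousin']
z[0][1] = 'setting'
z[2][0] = 'context'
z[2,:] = ['context', 'world', 'tooth']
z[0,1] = 'setting'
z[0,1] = 'setting'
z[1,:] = ['reflection', 'cancer', 'apartment']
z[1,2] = 'apartment'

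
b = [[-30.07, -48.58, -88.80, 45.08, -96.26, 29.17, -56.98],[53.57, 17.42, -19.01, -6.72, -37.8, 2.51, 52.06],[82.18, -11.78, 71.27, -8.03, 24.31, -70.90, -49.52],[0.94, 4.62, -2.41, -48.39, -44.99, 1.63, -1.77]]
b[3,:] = [0.94, 4.62, -2.41, -48.39, -44.99, 1.63, -1.77]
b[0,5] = 29.17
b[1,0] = 53.57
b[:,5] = [29.17, 2.51, -70.9, 1.63]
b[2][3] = -8.03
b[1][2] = -19.01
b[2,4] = 24.31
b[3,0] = 0.94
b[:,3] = [45.08, -6.72, -8.03, -48.39]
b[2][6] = -49.52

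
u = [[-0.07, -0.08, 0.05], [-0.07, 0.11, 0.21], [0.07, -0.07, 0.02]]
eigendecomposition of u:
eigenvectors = [[(-0.87+0j), -0.21+0.30j, -0.21-0.30j],  [(-0.45+0j), (0.76+0j), (0.76-0j)],  [0.21+0.00j, (-0.14+0.51j), (-0.14-0.51j)]]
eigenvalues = [(-0.12+0j), (0.09+0.11j), (0.09-0.11j)]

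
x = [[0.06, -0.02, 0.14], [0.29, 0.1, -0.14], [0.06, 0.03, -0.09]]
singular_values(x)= [0.35, 0.16, 0.0]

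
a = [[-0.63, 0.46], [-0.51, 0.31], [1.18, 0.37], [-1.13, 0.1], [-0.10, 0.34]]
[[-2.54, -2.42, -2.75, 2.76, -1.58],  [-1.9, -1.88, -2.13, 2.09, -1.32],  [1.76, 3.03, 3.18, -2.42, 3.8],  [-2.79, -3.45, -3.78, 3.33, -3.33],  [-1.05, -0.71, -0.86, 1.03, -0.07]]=a@ [[2.25,2.95,3.2,-2.75,3.01],[-2.43,-1.21,-1.60,2.23,0.68]]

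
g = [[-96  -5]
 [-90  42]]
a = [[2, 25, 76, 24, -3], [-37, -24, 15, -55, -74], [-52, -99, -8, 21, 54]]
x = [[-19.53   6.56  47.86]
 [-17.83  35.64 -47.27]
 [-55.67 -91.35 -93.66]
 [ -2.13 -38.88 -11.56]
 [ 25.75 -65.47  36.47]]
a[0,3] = 24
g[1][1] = 42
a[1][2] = 15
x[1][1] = 35.64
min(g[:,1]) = -5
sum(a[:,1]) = -98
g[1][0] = -90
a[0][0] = 2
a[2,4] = 54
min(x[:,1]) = -91.35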